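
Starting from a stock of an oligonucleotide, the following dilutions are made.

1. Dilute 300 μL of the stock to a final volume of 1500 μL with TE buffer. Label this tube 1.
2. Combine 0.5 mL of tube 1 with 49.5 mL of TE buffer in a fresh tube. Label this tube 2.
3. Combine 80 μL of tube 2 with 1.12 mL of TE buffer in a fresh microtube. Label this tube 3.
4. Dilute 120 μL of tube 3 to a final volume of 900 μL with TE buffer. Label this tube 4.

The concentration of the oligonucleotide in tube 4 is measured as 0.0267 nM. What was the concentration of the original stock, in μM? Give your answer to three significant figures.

1.50 μM

Step 1: 300 μL brought to 1500 μL → factor 1500/300 = 5
Step 2: 0.5 mL + 49.5 mL = 50 mL total → factor 50/0.5 = 100
Step 3: 80 μL + 1.12 mL = 1200 μL total → factor 1200/80 = 15
Step 4: 120 μL brought to 900 μL → factor 900/120 = 7.5
Overall dilution factor = 5 × 100 × 15 × 7.5 = 56250
Stock = 0.0267 nM × 56250 = 1502 nM = 1.50 μM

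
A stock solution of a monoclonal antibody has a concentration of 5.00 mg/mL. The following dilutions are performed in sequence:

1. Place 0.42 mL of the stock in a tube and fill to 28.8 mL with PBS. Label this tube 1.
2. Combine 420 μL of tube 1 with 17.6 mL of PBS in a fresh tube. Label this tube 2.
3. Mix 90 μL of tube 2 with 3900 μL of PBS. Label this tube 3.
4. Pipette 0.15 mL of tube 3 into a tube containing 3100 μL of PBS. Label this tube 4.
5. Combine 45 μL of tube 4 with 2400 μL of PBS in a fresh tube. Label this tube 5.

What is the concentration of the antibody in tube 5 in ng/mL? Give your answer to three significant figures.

Step 1: 0.42 mL brought to 28.8 mL → factor 28.8/0.42 = 68.571
Step 2: 420 μL + 17.6 mL = 18020 μL total → factor 18020/420 = 42.905
Step 3: 90 μL + 3900 μL = 3990 μL total → factor 3990/90 = 44.333
Step 4: 0.15 mL + 3100 μL = 3.25 mL total → factor 3.25/0.15 = 21.667
Step 5: 45 μL + 2400 μL = 2445 μL total → factor 2445/45 = 54.333
Overall dilution factor = 68.571 × 42.905 × 44.333 × 21.667 × 54.333 = 1.5355 × 10^8
Final = 5.00 mg/mL / 1.5355 × 10^8 = 3.256 × 10^-8 mg/mL = 0.0326 ng/mL

0.0326 ng/mL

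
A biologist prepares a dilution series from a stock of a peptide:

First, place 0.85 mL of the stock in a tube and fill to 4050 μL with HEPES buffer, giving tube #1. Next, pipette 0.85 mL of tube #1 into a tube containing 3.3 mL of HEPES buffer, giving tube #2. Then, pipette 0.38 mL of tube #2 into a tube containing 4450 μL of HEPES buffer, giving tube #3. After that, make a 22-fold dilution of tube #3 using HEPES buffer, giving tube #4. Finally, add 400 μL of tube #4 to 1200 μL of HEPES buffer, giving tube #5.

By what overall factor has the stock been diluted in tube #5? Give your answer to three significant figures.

Step 1: 0.85 mL brought to 4050 μL → factor 4.05/0.85 = 4.7647
Step 2: 0.85 mL + 3.3 mL = 4.15 mL total → factor 4.15/0.85 = 4.8824
Step 3: 0.38 mL + 4450 μL = 4.83 mL total → factor 4.83/0.38 = 12.711
Step 4: 22-fold → factor 22
Step 5: 400 μL + 1200 μL = 1600 μL total → factor 1600/400 = 4
Overall dilution factor = 4.7647 × 4.8824 × 12.711 × 22 × 4 = 26020

2.60 × 10^4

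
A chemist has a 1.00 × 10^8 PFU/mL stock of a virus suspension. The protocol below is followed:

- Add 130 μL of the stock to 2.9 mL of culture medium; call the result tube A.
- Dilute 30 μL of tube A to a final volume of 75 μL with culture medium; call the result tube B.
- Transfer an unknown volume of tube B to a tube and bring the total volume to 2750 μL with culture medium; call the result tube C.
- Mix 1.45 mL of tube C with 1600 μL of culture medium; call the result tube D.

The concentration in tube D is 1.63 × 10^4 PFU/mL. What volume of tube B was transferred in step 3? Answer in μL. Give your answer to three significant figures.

54.9 μL

Step 1: 130 μL + 2.9 mL = 3030 μL total → factor 3030/130 = 23.308
Step 2: 30 μL brought to 75 μL → factor 75/30 = 2.5
Step 3: v brought to 2750 μL → factor = 2750 μL/v
Step 4: 1.45 mL + 1600 μL = 3.05 mL total → factor 3.05/1.45 = 2.1034
Product of known-step factors = 122.57
Overall factor = 1.00 × 10^8 PFU/mL / (1.63 × 10^4 PFU/mL) = 6135
Step-3 factor = 6135 / 122.57 = 50.054
v = 2750 μL / 50.054 = 54.9 μL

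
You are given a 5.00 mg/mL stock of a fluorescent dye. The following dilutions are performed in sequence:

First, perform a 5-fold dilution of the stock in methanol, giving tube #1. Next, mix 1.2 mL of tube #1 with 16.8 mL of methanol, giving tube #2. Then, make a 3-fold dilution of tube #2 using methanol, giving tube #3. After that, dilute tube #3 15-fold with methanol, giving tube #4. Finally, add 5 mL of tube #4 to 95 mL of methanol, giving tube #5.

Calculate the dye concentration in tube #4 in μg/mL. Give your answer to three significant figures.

Step 1: 5-fold → factor 5
Step 2: 1.2 mL + 16.8 mL = 18 mL total → factor 18/1.2 = 15
Step 3: 3-fold → factor 3
Step 4: 15-fold → factor 15
Dilution factor through tube #4 = 5 × 15 × 3 × 15 = 3375
[tube #4] = 5.00 mg/mL / 3375 = 0.001481 mg/mL = 1.48 μg/mL

1.48 μg/mL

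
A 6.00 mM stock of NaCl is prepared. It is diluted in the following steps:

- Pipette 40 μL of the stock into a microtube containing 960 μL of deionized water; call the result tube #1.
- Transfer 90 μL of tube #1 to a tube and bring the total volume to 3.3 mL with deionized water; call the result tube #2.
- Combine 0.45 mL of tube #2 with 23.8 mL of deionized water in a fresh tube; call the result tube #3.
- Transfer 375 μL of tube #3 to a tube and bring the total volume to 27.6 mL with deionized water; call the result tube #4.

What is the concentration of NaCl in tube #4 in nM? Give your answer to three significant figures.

1.65 nM

Step 1: 40 μL + 960 μL = 1000 μL total → factor 1000/40 = 25
Step 2: 90 μL brought to 3.3 mL → factor 3300/90 = 36.667
Step 3: 0.45 mL + 23.8 mL = 24.25 mL total → factor 24.25/0.45 = 53.889
Step 4: 375 μL brought to 27.6 mL → factor 27600/375 = 73.6
Overall dilution factor = 25 × 36.667 × 53.889 × 73.6 = 3.6357 × 10^6
Final = 6.00 mM / 3.6357 × 10^6 = 1.650 × 10^-6 mM = 1.65 nM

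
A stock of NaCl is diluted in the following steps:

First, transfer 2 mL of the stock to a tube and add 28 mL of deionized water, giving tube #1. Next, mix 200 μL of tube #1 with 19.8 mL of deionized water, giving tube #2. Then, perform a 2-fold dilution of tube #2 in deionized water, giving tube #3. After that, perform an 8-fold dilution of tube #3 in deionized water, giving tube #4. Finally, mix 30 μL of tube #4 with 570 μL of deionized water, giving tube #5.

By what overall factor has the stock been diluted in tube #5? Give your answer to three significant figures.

Step 1: 2 mL + 28 mL = 30 mL total → factor 30/2 = 15
Step 2: 200 μL + 19.8 mL = 20000 μL total → factor 20000/200 = 100
Step 3: 2-fold → factor 2
Step 4: 8-fold → factor 8
Step 5: 30 μL + 570 μL = 600 μL total → factor 600/30 = 20
Overall dilution factor = 15 × 100 × 2 × 8 × 20 = 4.8 × 10^5

4.80 × 10^5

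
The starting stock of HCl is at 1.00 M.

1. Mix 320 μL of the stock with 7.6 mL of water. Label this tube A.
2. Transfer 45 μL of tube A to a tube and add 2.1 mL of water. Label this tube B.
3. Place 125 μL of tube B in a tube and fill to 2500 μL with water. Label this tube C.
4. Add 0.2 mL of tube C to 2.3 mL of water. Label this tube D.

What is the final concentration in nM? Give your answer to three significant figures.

Step 1: 320 μL + 7.6 mL = 7920 μL total → factor 7920/320 = 24.75
Step 2: 45 μL + 2.1 mL = 2145 μL total → factor 2145/45 = 47.667
Step 3: 125 μL brought to 2500 μL → factor 2500/125 = 20
Step 4: 0.2 mL + 2.3 mL = 2.5 mL total → factor 2.5/0.2 = 12.5
Overall dilution factor = 24.75 × 47.667 × 20 × 12.5 = 2.9494 × 10^5
Final = 1.00 M / 2.9494 × 10^5 = 3.391 × 10^-6 M = 3.39 × 10^3 nM

3.39 × 10^3 nM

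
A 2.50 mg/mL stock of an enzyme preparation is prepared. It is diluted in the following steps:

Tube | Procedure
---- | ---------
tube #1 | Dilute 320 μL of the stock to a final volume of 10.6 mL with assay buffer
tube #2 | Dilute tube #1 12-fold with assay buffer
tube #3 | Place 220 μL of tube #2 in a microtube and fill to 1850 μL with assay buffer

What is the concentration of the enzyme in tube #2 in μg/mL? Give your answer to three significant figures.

6.29 μg/mL

Step 1: 320 μL brought to 10.6 mL → factor 10600/320 = 33.125
Step 2: 12-fold → factor 12
Dilution factor through tube #2 = 33.125 × 12 = 397.5
[tube #2] = 2.50 mg/mL / 397.5 = 0.006289 mg/mL = 6.29 μg/mL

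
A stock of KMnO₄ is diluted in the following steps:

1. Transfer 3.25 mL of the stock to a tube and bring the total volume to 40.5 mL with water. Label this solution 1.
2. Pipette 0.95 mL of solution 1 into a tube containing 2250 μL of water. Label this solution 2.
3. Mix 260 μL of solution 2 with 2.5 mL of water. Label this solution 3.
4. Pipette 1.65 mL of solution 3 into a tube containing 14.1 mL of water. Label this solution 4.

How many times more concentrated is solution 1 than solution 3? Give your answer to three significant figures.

Step 1: 3.25 mL brought to 40.5 mL → factor 40.5/3.25 = 12.462
Step 2: 0.95 mL + 2250 μL = 3.2 mL total → factor 3.2/0.95 = 3.3684
Step 3: 260 μL + 2.5 mL = 2760 μL total → factor 2760/260 = 10.615
Dilution factor to solution 1 = 12.462; to solution 3 = 445.59
[solution 1]/[solution 3] = (factor to solution 3)/(factor to solution 1) = 445.59/12.462 = 35.8

35.8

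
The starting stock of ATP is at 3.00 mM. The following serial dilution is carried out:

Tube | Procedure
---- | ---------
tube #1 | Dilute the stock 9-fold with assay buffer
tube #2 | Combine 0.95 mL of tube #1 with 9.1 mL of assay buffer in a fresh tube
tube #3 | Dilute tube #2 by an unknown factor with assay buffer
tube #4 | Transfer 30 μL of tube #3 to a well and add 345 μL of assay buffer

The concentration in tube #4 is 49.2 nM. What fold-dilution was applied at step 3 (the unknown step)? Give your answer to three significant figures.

Step 1: 9-fold → factor 9
Step 2: 0.95 mL + 9.1 mL = 10.05 mL total → factor 10.05/0.95 = 10.579
Step 3: unknown factor x
Step 4: 30 μL + 345 μL = 375 μL total → factor 375/30 = 12.5
Product of known-step factors = 1190.1
Overall factor = 3.00 mM / (49.2 nM) = 60976
x = 60976 / 1190.1 = 51.2

51.2-fold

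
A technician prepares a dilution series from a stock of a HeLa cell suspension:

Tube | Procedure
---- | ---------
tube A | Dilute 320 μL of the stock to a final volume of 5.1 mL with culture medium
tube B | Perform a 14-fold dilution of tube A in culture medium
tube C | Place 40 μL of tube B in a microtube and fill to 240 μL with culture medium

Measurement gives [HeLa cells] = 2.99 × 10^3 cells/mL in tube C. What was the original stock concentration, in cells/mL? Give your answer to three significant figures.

Step 1: 320 μL brought to 5.1 mL → factor 5100/320 = 15.938
Step 2: 14-fold → factor 14
Step 3: 40 μL brought to 240 μL → factor 240/40 = 6
Overall dilution factor = 15.938 × 14 × 6 = 1338.8
Stock = 2.99 × 10^3 cells/mL × 1338.8 = 4.00 × 10^6 cells/mL

4.00 × 10^6 cells/mL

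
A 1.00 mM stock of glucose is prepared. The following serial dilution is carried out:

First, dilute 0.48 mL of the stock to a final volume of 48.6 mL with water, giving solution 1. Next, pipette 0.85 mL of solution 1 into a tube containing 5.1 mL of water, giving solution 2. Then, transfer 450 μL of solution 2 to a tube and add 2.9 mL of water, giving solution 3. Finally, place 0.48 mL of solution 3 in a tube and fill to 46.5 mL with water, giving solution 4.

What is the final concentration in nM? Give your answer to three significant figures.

Step 1: 0.48 mL brought to 48.6 mL → factor 48.6/0.48 = 101.25
Step 2: 0.85 mL + 5.1 mL = 5.95 mL total → factor 5.95/0.85 = 7
Step 3: 450 μL + 2.9 mL = 3350 μL total → factor 3350/450 = 7.4444
Step 4: 0.48 mL brought to 46.5 mL → factor 46.5/0.48 = 96.875
Overall dilution factor = 101.25 × 7 × 7.4444 × 96.875 = 5.1114 × 10^5
Final = 1.00 mM / 5.1114 × 10^5 = 1.956 × 10^-6 mM = 1.96 nM

1.96 nM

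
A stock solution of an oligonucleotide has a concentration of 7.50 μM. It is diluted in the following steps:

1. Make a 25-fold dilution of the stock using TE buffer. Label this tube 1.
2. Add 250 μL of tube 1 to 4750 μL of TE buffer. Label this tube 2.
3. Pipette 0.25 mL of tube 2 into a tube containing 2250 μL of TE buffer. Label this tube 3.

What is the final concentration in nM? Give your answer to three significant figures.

Step 1: 25-fold → factor 25
Step 2: 250 μL + 4750 μL = 5000 μL total → factor 5000/250 = 20
Step 3: 0.25 mL + 2250 μL = 2.5 mL total → factor 2.5/0.25 = 10
Overall dilution factor = 25 × 20 × 10 = 5000
Final = 7.50 μM / 5000 = 0.001500 μM = 1.50 nM

1.50 nM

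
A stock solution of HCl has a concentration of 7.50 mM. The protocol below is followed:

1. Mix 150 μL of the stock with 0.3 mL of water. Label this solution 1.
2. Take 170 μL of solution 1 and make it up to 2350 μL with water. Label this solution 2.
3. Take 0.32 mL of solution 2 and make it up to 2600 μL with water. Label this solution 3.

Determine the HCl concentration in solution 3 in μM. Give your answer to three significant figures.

Step 1: 150 μL + 0.3 mL = 450 μL total → factor 450/150 = 3
Step 2: 170 μL brought to 2350 μL → factor 2350/170 = 13.824
Step 3: 0.32 mL brought to 2600 μL → factor 2.6/0.32 = 8.125
Overall dilution factor = 3 × 13.824 × 8.125 = 336.95
Final = 7.50 mM / 336.95 = 0.02226 mM = 22.3 μM

22.3 μM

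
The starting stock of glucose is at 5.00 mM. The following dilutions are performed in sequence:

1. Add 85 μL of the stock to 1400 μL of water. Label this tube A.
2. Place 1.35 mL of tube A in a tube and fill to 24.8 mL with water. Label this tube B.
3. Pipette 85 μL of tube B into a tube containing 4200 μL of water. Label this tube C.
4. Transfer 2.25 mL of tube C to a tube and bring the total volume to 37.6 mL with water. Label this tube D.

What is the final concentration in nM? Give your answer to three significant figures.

Step 1: 85 μL + 1400 μL = 1485 μL total → factor 1485/85 = 17.471
Step 2: 1.35 mL brought to 24.8 mL → factor 24.8/1.35 = 18.37
Step 3: 85 μL + 4200 μL = 4285 μL total → factor 4285/85 = 50.412
Step 4: 2.25 mL brought to 37.6 mL → factor 37.6/2.25 = 16.711
Overall dilution factor = 17.471 × 18.37 × 50.412 × 16.711 = 2.7037 × 10^5
Final = 5.00 mM / 2.7037 × 10^5 = 1.849 × 10^-5 mM = 18.5 nM

18.5 nM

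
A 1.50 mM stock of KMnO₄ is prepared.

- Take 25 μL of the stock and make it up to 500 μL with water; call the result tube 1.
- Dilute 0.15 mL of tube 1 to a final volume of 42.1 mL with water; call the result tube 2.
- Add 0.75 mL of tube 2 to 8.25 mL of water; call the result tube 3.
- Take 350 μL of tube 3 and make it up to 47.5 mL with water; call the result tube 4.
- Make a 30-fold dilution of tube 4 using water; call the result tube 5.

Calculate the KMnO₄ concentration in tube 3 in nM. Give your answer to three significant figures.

Step 1: 25 μL brought to 500 μL → factor 500/25 = 20
Step 2: 0.15 mL brought to 42.1 mL → factor 42.1/0.15 = 280.67
Step 3: 0.75 mL + 8.25 mL = 9 mL total → factor 9/0.75 = 12
Dilution factor through tube 3 = 20 × 280.67 × 12 = 67360
[tube 3] = 1.50 mM / 67360 = 2.227 × 10^-5 mM = 22.3 nM

22.3 nM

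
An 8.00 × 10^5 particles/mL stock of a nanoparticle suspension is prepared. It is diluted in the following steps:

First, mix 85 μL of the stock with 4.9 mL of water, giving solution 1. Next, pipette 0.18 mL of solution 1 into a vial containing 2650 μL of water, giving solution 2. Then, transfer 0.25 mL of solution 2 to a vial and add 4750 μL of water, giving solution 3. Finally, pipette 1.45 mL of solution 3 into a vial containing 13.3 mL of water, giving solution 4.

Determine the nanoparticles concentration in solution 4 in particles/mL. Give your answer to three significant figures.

4.26 particles/mL

Step 1: 85 μL + 4.9 mL = 4985 μL total → factor 4985/85 = 58.647
Step 2: 0.18 mL + 2650 μL = 2.83 mL total → factor 2.83/0.18 = 15.722
Step 3: 0.25 mL + 4750 μL = 5 mL total → factor 5/0.25 = 20
Step 4: 1.45 mL + 13.3 mL = 14.75 mL total → factor 14.75/1.45 = 10.172
Overall dilution factor = 58.647 × 15.722 × 20 × 10.172 = 1.8759 × 10^5
Final = 8.00 × 10^5 particles/mL / 1.8759 × 10^5 = 4.26 particles/mL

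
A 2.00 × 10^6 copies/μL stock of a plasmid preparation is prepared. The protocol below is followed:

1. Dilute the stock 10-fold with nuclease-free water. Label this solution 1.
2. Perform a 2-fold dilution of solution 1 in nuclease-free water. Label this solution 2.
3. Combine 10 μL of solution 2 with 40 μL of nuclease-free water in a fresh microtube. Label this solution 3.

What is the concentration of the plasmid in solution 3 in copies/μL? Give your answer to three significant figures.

2.00 × 10^4 copies/μL

Step 1: 10-fold → factor 10
Step 2: 2-fold → factor 2
Step 3: 10 μL + 40 μL = 50 μL total → factor 50/10 = 5
Overall dilution factor = 10 × 2 × 5 = 100
Final = 2.00 × 10^6 copies/μL / 100 = 2.00 × 10^4 copies/μL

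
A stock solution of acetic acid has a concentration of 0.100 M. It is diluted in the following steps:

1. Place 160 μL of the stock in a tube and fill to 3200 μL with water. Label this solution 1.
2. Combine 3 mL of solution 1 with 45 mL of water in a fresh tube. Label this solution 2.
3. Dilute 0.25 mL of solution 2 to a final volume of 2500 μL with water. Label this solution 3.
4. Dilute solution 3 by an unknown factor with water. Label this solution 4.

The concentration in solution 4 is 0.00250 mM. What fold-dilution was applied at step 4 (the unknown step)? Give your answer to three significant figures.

Step 1: 160 μL brought to 3200 μL → factor 3200/160 = 20
Step 2: 3 mL + 45 mL = 48 mL total → factor 48/3 = 16
Step 3: 0.25 mL brought to 2500 μL → factor 2.5/0.25 = 10
Step 4: unknown factor x
Product of known-step factors = 3200
Overall factor = 0.100 M / (0.00250 mM) = 40000
x = 40000 / 3200 = 12.5

12.5-fold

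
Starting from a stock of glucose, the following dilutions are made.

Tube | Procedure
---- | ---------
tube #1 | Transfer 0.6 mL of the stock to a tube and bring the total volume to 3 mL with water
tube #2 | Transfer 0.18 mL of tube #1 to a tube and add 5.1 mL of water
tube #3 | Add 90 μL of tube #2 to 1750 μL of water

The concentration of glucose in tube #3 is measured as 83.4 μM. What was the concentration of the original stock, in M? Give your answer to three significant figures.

0.250 M

Step 1: 0.6 mL brought to 3 mL → factor 3/0.6 = 5
Step 2: 0.18 mL + 5.1 mL = 5.28 mL total → factor 5.28/0.18 = 29.333
Step 3: 90 μL + 1750 μL = 1840 μL total → factor 1840/90 = 20.444
Overall dilution factor = 5 × 29.333 × 20.444 = 2998.5
Stock = 83.4 μM × 2998.5 = 2.501 × 10^5 μM = 0.250 M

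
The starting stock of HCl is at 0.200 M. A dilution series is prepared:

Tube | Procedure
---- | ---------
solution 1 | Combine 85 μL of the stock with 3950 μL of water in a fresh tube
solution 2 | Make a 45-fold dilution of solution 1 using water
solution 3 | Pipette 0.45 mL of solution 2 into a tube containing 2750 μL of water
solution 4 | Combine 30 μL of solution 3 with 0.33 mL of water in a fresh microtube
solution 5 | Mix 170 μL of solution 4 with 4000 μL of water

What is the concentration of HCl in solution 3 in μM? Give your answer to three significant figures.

13.2 μM

Step 1: 85 μL + 3950 μL = 4035 μL total → factor 4035/85 = 47.471
Step 2: 45-fold → factor 45
Step 3: 0.45 mL + 2750 μL = 3.2 mL total → factor 3.2/0.45 = 7.1111
Dilution factor through solution 3 = 47.471 × 45 × 7.1111 = 15191
[solution 3] = 0.200 M / 15191 = 1.317 × 10^-5 M = 13.2 μM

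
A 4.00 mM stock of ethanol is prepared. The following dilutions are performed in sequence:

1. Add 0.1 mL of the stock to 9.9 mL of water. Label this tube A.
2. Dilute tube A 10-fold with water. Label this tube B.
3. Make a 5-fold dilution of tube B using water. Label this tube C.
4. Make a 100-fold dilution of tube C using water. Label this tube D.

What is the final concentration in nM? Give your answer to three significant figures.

Step 1: 0.1 mL + 9.9 mL = 10 mL total → factor 10/0.1 = 100
Step 2: 10-fold → factor 10
Step 3: 5-fold → factor 5
Step 4: 100-fold → factor 100
Overall dilution factor = 100 × 10 × 5 × 100 = 5 × 10^5
Final = 4.00 mM / 5 × 10^5 = 8.000 × 10^-6 mM = 8.00 nM

8.00 nM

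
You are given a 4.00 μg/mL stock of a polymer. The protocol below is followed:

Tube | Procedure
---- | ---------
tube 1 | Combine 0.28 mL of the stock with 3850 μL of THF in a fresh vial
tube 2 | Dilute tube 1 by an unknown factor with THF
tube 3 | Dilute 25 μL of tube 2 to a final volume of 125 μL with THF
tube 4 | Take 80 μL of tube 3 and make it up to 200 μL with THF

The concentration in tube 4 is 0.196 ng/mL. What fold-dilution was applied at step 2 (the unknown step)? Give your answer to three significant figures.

111-fold

Step 1: 0.28 mL + 3850 μL = 4.13 mL total → factor 4.13/0.28 = 14.75
Step 2: unknown factor x
Step 3: 25 μL brought to 125 μL → factor 125/25 = 5
Step 4: 80 μL brought to 200 μL → factor 200/80 = 2.5
Product of known-step factors = 184.38
Overall factor = 4.00 μg/mL / (0.196 ng/mL) = 20408
x = 20408 / 184.38 = 111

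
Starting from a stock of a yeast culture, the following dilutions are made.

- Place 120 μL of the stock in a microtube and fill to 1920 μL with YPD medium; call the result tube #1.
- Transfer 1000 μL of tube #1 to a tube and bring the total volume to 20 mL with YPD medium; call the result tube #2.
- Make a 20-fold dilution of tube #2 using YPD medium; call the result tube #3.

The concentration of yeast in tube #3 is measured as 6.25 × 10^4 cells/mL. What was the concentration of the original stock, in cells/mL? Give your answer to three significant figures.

Step 1: 120 μL brought to 1920 μL → factor 1920/120 = 16
Step 2: 1000 μL brought to 20 mL → factor 20000/1000 = 20
Step 3: 20-fold → factor 20
Overall dilution factor = 16 × 20 × 20 = 6400
Stock = 6.25 × 10^4 cells/mL × 6400 = 4.00 × 10^8 cells/mL

4.00 × 10^8 cells/mL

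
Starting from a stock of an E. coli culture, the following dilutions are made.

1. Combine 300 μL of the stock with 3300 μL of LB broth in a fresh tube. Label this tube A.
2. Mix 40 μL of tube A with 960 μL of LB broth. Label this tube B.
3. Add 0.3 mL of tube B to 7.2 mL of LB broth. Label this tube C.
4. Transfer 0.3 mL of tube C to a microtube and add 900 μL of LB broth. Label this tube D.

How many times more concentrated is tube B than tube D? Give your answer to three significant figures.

100

Step 1: 300 μL + 3300 μL = 3600 μL total → factor 3600/300 = 12
Step 2: 40 μL + 960 μL = 1000 μL total → factor 1000/40 = 25
Step 3: 0.3 mL + 7.2 mL = 7.5 mL total → factor 7.5/0.3 = 25
Step 4: 0.3 mL + 900 μL = 1.2 mL total → factor 1.2/0.3 = 4
Dilution factor to tube B = 300; to tube D = 30000
[tube B]/[tube D] = (factor to tube D)/(factor to tube B) = 30000/300 = 100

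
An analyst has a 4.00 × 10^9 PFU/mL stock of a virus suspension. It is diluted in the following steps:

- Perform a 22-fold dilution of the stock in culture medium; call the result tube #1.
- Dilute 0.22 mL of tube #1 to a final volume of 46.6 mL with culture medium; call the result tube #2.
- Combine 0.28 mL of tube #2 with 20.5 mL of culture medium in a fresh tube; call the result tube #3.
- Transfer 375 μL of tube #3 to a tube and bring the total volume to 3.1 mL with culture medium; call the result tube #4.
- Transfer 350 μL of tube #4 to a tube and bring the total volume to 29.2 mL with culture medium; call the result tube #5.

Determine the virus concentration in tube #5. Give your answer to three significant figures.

Step 1: 22-fold → factor 22
Step 2: 0.22 mL brought to 46.6 mL → factor 46.6/0.22 = 211.82
Step 3: 0.28 mL + 20.5 mL = 20.78 mL total → factor 20.78/0.28 = 74.214
Step 4: 375 μL brought to 3.1 mL → factor 3100/375 = 8.2667
Step 5: 350 μL brought to 29.2 mL → factor 29200/350 = 83.429
Overall dilution factor = 22 × 211.82 × 74.214 × 8.2667 × 83.429 = 2.3852 × 10^8
Final = 4.00 × 10^9 PFU/mL / 2.3852 × 10^8 = 16.8 PFU/mL

16.8 PFU/mL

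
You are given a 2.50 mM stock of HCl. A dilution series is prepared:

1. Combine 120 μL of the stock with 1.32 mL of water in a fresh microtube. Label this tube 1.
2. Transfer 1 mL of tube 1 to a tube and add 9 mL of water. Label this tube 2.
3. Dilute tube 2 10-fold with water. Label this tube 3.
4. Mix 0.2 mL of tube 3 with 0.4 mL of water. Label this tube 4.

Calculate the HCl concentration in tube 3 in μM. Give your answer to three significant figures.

2.08 μM

Step 1: 120 μL + 1.32 mL = 1440 μL total → factor 1440/120 = 12
Step 2: 1 mL + 9 mL = 10 mL total → factor 10/1 = 10
Step 3: 10-fold → factor 10
Dilution factor through tube 3 = 12 × 10 × 10 = 1200
[tube 3] = 2.50 mM / 1200 = 0.002083 mM = 2.08 μM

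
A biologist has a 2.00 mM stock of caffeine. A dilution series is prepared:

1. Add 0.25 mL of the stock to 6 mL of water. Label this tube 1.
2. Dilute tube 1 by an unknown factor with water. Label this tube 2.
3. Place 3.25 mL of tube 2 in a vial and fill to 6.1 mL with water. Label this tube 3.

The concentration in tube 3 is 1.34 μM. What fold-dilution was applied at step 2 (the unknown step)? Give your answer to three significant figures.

31.8-fold

Step 1: 0.25 mL + 6 mL = 6.25 mL total → factor 6.25/0.25 = 25
Step 2: unknown factor x
Step 3: 3.25 mL brought to 6.1 mL → factor 6.1/3.25 = 1.8769
Product of known-step factors = 46.923
Overall factor = 2.00 mM / (1.34 μM) = 1492.5
x = 1492.5 / 46.923 = 31.8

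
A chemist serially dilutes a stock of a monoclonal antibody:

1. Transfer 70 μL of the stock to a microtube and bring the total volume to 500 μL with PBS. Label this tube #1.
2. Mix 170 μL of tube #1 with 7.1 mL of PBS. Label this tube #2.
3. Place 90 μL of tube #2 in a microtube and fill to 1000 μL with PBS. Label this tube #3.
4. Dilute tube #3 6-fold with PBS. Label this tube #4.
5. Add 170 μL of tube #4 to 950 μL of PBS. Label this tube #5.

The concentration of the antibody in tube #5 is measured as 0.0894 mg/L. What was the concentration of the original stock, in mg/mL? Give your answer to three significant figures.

12.0 mg/mL

Step 1: 70 μL brought to 500 μL → factor 500/70 = 7.1429
Step 2: 170 μL + 7.1 mL = 7270 μL total → factor 7270/170 = 42.765
Step 3: 90 μL brought to 1000 μL → factor 1000/90 = 11.111
Step 4: 6-fold → factor 6
Step 5: 170 μL + 950 μL = 1120 μL total → factor 1120/170 = 6.5882
Overall dilution factor = 7.1429 × 42.765 × 11.111 × 6 × 6.5882 = 1.3416 × 10^5
Stock = 0.0894 mg/L × 1.3416 × 10^5 = 1.199 × 10^4 mg/L = 12.0 mg/mL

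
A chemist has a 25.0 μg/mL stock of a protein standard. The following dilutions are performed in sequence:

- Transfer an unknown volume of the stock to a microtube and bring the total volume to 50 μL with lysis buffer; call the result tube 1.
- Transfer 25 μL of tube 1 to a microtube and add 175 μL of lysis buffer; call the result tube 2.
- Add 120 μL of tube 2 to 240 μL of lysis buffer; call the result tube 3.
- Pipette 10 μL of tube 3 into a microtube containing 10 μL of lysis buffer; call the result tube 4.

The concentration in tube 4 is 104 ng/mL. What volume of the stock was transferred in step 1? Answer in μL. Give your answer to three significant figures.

9.98 μL

Step 1: v brought to 50 μL → factor = 50 μL/v
Step 2: 25 μL + 175 μL = 200 μL total → factor 200/25 = 8
Step 3: 120 μL + 240 μL = 360 μL total → factor 360/120 = 3
Step 4: 10 μL + 10 μL = 20 μL total → factor 20/10 = 2
Product of known-step factors = 48
Overall factor = 25.0 μg/mL / (104 ng/mL) = 240.38
Step-1 factor = 240.38 / 48 = 5.008
v = 50 μL / 5.008 = 9.98 μL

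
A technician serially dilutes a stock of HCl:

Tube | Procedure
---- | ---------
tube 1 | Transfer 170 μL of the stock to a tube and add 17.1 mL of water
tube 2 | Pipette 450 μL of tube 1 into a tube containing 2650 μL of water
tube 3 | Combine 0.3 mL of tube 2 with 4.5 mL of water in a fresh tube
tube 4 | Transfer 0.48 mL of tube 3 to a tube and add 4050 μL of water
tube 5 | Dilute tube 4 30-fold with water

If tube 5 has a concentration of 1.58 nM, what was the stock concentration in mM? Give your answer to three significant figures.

Step 1: 170 μL + 17.1 mL = 17270 μL total → factor 17270/170 = 101.59
Step 2: 450 μL + 2650 μL = 3100 μL total → factor 3100/450 = 6.8889
Step 3: 0.3 mL + 4.5 mL = 4.8 mL total → factor 4.8/0.3 = 16
Step 4: 0.48 mL + 4050 μL = 4.53 mL total → factor 4.53/0.48 = 9.4375
Step 5: 30-fold → factor 30
Overall dilution factor = 101.59 × 6.8889 × 16 × 9.4375 × 30 = 3.1702 × 10^6
Stock = 1.58 nM × 3.1702 × 10^6 = 5.009 × 10^6 nM = 5.01 mM

5.01 mM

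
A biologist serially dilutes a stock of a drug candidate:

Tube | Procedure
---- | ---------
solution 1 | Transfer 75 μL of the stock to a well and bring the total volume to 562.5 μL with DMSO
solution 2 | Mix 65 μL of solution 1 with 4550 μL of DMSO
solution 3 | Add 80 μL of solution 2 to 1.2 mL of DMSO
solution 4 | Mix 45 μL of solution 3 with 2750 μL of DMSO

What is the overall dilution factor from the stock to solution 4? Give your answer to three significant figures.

Step 1: 75 μL brought to 562.5 μL → factor 562.5/75 = 7.5
Step 2: 65 μL + 4550 μL = 4615 μL total → factor 4615/65 = 71
Step 3: 80 μL + 1.2 mL = 1280 μL total → factor 1280/80 = 16
Step 4: 45 μL + 2750 μL = 2795 μL total → factor 2795/45 = 62.111
Overall dilution factor = 7.5 × 71 × 16 × 62.111 = 5.2919 × 10^5

5.29 × 10^5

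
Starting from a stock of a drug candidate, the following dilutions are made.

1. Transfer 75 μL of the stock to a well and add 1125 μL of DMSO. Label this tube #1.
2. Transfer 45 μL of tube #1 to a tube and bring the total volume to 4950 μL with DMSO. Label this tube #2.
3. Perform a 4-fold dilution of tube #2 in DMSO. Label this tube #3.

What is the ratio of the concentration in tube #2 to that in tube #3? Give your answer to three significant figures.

Step 1: 75 μL + 1125 μL = 1200 μL total → factor 1200/75 = 16
Step 2: 45 μL brought to 4950 μL → factor 4950/45 = 110
Step 3: 4-fold → factor 4
Dilution factor to tube #2 = 1760; to tube #3 = 7040
[tube #2]/[tube #3] = (factor to tube #3)/(factor to tube #2) = 7040/1760 = 4.00

4.00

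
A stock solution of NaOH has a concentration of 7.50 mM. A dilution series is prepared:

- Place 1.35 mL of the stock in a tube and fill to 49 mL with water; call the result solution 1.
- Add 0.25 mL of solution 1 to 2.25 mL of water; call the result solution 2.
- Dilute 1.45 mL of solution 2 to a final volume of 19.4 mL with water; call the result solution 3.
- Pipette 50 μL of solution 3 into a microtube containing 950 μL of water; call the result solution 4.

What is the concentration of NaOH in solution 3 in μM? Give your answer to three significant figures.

1.54 μM

Step 1: 1.35 mL brought to 49 mL → factor 49/1.35 = 36.296
Step 2: 0.25 mL + 2.25 mL = 2.5 mL total → factor 2.5/0.25 = 10
Step 3: 1.45 mL brought to 19.4 mL → factor 19.4/1.45 = 13.379
Dilution factor through solution 3 = 36.296 × 10 × 13.379 = 4856.2
[solution 3] = 7.50 mM / 4856.2 = 0.001544 mM = 1.54 μM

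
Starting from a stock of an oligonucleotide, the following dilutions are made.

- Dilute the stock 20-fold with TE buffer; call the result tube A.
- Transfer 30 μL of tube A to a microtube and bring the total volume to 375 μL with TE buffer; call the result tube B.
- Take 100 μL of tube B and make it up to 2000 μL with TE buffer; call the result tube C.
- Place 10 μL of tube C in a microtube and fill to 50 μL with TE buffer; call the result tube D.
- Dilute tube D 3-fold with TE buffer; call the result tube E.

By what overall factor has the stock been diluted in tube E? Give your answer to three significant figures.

Step 1: 20-fold → factor 20
Step 2: 30 μL brought to 375 μL → factor 375/30 = 12.5
Step 3: 100 μL brought to 2000 μL → factor 2000/100 = 20
Step 4: 10 μL brought to 50 μL → factor 50/10 = 5
Step 5: 3-fold → factor 3
Overall dilution factor = 20 × 12.5 × 20 × 5 × 3 = 75000

7.50 × 10^4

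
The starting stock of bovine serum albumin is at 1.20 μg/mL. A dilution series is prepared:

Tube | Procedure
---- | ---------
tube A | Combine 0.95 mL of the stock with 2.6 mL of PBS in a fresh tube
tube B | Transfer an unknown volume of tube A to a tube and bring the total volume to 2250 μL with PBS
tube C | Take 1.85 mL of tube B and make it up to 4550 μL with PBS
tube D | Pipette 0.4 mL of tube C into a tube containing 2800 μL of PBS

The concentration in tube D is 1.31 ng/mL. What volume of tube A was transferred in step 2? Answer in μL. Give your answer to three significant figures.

Step 1: 0.95 mL + 2.6 mL = 3.55 mL total → factor 3.55/0.95 = 3.7368
Step 2: v brought to 2250 μL → factor = 2250 μL/v
Step 3: 1.85 mL brought to 4550 μL → factor 4.55/1.85 = 2.4595
Step 4: 0.4 mL + 2800 μL = 3.2 mL total → factor 3.2/0.4 = 8
Product of known-step factors = 73.525
Overall factor = 1.20 μg/mL / (1.31 ng/mL) = 916.03
Step-2 factor = 916.03 / 73.525 = 12.459
v = 2250 μL / 12.459 = 181 μL

181 μL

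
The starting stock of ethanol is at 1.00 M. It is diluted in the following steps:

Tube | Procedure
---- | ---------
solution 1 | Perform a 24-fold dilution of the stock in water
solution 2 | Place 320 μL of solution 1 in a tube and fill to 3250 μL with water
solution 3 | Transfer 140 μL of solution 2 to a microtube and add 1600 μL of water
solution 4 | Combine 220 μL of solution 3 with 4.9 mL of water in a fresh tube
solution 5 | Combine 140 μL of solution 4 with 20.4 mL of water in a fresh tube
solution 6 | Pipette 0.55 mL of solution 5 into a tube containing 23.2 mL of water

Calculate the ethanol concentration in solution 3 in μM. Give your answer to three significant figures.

Step 1: 24-fold → factor 24
Step 2: 320 μL brought to 3250 μL → factor 3250/320 = 10.156
Step 3: 140 μL + 1600 μL = 1740 μL total → factor 1740/140 = 12.429
Dilution factor through solution 3 = 24 × 10.156 × 12.429 = 3029.5
[solution 3] = 1.00 M / 3029.5 = 0.0003301 M = 330 μM

330 μM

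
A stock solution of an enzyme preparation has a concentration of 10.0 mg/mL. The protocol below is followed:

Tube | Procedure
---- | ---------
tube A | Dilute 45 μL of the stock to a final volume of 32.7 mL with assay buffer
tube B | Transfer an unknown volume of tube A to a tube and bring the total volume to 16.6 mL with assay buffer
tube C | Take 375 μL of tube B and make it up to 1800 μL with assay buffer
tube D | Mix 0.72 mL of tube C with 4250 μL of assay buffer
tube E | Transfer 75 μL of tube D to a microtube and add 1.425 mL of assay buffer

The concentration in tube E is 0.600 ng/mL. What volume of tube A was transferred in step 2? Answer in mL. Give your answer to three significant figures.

0.480 mL

Step 1: 45 μL brought to 32.7 mL → factor 32700/45 = 726.67
Step 2: v brought to 16.6 mL → factor = 16.6 mL/v
Step 3: 375 μL brought to 1800 μL → factor 1800/375 = 4.8
Step 4: 0.72 mL + 4250 μL = 4.97 mL total → factor 4.97/0.72 = 6.9028
Step 5: 75 μL + 1.425 mL = 1500 μL total → factor 1500/75 = 20
Product of known-step factors = 4.8154 × 10^5
Overall factor = 10.0 mg/mL / (0.600 ng/mL) = 1.6667 × 10^7
Step-2 factor = 1.6667 × 10^7 / 4.8154 × 10^5 = 34.611
v = 16.6 mL / 34.611 = 0.480 mL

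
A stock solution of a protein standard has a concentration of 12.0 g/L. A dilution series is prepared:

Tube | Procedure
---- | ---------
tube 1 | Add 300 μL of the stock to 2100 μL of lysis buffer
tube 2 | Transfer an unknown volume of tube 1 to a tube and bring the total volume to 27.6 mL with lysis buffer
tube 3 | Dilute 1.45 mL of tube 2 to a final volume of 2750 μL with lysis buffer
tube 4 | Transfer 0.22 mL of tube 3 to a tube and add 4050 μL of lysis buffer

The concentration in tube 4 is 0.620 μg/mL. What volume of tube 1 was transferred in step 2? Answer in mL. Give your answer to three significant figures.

Step 1: 300 μL + 2100 μL = 2400 μL total → factor 2400/300 = 8
Step 2: v brought to 27.6 mL → factor = 27.6 mL/v
Step 3: 1.45 mL brought to 2750 μL → factor 2.75/1.45 = 1.8966
Step 4: 0.22 mL + 4050 μL = 4.27 mL total → factor 4.27/0.22 = 19.409
Product of known-step factors = 294.48
Overall factor = 12.0 g/L / (0.620 μg/mL) = 19355
Step-2 factor = 19355 / 294.48 = 65.725
v = 27.6 mL / 65.725 = 0.420 mL

0.420 mL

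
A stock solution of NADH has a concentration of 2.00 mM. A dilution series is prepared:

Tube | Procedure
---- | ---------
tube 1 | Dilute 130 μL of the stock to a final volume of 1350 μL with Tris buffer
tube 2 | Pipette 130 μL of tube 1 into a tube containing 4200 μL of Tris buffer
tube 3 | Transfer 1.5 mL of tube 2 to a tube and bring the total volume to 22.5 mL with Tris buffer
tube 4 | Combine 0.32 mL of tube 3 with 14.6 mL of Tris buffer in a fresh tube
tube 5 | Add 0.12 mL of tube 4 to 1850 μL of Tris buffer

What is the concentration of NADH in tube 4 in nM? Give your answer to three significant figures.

8.27 nM

Step 1: 130 μL brought to 1350 μL → factor 1350/130 = 10.385
Step 2: 130 μL + 4200 μL = 4330 μL total → factor 4330/130 = 33.308
Step 3: 1.5 mL brought to 22.5 mL → factor 22.5/1.5 = 15
Step 4: 0.32 mL + 14.6 mL = 14.92 mL total → factor 14.92/0.32 = 46.625
Dilution factor through tube 4 = 10.385 × 33.308 × 15 × 46.625 = 2.4191 × 10^5
[tube 4] = 2.00 mM / 2.4191 × 10^5 = 8.268 × 10^-6 mM = 8.27 nM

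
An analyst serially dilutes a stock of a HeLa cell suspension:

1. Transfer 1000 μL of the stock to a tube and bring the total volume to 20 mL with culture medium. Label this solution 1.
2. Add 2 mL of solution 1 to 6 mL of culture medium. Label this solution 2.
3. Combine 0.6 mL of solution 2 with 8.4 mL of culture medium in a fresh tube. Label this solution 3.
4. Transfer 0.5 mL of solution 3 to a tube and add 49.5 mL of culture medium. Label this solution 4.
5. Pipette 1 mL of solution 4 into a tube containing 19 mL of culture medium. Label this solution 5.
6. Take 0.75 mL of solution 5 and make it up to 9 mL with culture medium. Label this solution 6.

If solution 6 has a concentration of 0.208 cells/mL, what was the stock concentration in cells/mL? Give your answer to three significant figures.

5.99 × 10^6 cells/mL

Step 1: 1000 μL brought to 20 mL → factor 20000/1000 = 20
Step 2: 2 mL + 6 mL = 8 mL total → factor 8/2 = 4
Step 3: 0.6 mL + 8.4 mL = 9 mL total → factor 9/0.6 = 15
Step 4: 0.5 mL + 49.5 mL = 50 mL total → factor 50/0.5 = 100
Step 5: 1 mL + 19 mL = 20 mL total → factor 20/1 = 20
Step 6: 0.75 mL brought to 9 mL → factor 9/0.75 = 12
Overall dilution factor = 20 × 4 × 15 × 100 × 20 × 12 = 2.88 × 10^7
Stock = 0.208 cells/mL × 2.88 × 10^7 = 5.99 × 10^6 cells/mL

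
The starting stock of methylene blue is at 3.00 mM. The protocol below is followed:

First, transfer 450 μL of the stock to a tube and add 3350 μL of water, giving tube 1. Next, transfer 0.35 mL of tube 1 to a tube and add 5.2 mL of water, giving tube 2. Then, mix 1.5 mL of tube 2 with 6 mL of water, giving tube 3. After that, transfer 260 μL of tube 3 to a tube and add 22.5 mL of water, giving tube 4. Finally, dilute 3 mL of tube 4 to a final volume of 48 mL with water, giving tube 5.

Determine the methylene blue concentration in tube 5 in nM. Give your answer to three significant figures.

Step 1: 450 μL + 3350 μL = 3800 μL total → factor 3800/450 = 8.4444
Step 2: 0.35 mL + 5.2 mL = 5.55 mL total → factor 5.55/0.35 = 15.857
Step 3: 1.5 mL + 6 mL = 7.5 mL total → factor 7.5/1.5 = 5
Step 4: 260 μL + 22.5 mL = 22760 μL total → factor 22760/260 = 87.538
Step 5: 3 mL brought to 48 mL → factor 48/3 = 16
Overall dilution factor = 8.4444 × 15.857 × 5 × 87.538 × 16 = 9.3775 × 10^5
Final = 3.00 mM / 9.3775 × 10^5 = 3.199 × 10^-6 mM = 3.20 nM

3.20 nM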